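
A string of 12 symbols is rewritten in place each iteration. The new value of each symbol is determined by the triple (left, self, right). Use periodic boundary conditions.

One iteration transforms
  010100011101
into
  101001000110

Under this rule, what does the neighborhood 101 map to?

1

At position 0 the neighborhood is 101; the next row has 1 there.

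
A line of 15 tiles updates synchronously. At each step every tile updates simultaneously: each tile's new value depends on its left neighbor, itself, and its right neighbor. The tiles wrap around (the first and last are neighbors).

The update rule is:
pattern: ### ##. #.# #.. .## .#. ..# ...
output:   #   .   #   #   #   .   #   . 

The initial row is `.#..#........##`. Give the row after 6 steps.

#.##.#......##.
.##.#.#....##.#
##.#.#.#..##.#.
#.#.#.#.###.#.#
.#.#.#.###.#.##
#.#.#.###.#.##.

#.#.#.###.#.##.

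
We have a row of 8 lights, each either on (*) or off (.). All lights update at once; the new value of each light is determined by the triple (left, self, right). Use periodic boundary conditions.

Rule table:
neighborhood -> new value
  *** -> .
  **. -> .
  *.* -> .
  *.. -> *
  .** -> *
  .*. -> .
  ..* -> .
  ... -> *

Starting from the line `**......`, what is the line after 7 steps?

step 1: *.*****.
step 2: ..*.....
step 3: *..*****
step 4: .*.*....
step 5: ....****
step 6: ***.*...
step 7: *....**.

*....**.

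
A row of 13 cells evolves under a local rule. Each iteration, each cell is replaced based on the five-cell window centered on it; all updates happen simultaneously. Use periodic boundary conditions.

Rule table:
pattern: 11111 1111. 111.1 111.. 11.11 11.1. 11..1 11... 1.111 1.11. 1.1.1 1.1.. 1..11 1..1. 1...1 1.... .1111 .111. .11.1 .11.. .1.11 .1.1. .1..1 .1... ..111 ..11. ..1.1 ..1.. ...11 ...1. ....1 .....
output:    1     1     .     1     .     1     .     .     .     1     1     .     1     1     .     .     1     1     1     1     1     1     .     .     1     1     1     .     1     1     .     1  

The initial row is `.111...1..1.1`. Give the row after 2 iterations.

iteration 1: 1.11..1..1111
iteration 2: ..11.1..11111

..11.1..11111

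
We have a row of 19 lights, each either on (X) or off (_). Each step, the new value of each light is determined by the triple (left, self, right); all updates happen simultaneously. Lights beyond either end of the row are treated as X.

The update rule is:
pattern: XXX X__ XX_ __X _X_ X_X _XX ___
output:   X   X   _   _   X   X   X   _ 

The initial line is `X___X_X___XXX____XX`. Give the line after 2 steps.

_X__XXXX__XX_X___XX
XXX_XXX_X_X_XXX__XX

XXX_XXX_X_X_XXX__XX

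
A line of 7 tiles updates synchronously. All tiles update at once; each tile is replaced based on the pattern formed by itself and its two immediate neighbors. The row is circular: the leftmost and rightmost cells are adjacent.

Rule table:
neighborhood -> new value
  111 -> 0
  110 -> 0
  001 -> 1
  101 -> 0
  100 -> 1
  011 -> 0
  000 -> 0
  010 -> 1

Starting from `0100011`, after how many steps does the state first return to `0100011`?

7

0110100
1000110
1101000
0001101
1010001
0011010
0100011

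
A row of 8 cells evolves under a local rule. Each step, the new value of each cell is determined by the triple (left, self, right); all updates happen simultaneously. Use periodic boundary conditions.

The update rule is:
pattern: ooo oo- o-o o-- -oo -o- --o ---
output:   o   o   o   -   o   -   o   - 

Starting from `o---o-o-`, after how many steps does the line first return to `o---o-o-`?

8

step 1: ---o-o-o
step 2: --o-o-o-
step 3: -o-o-o--
step 4: o-o-o---
step 5: -o-o---o
step 6: o-o---o-
step 7: -o---o-o
step 8: o---o-o-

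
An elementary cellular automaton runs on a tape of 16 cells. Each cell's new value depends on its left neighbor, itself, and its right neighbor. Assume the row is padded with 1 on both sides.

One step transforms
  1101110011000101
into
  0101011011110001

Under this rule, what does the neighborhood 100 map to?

At position 6 the neighborhood is 100; the next row has 1 there.

1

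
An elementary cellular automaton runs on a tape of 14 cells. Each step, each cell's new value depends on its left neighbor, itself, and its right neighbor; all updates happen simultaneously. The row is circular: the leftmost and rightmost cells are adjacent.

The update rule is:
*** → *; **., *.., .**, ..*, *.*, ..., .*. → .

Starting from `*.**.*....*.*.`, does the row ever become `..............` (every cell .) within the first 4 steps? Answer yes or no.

yes

..............
all cells are . at step 1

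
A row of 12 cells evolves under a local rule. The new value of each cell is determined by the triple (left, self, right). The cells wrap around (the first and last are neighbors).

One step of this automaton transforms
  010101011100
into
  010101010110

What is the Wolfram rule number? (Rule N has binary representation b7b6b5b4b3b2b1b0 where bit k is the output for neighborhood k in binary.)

position 8: 111 → 0  (bit 7 = 0)
position 9: 110 → 1  (bit 6 = 1)
position 2: 101 → 0  (bit 5 = 0)
position 10: 100 → 1  (bit 4 = 1)
position 7: 011 → 1  (bit 3 = 1)
position 1: 010 → 1  (bit 2 = 1)
position 0: 001 → 0  (bit 1 = 0)
position 11: 000 → 0  (bit 0 = 0)
bits b7..b0 = 01011100 = 92

92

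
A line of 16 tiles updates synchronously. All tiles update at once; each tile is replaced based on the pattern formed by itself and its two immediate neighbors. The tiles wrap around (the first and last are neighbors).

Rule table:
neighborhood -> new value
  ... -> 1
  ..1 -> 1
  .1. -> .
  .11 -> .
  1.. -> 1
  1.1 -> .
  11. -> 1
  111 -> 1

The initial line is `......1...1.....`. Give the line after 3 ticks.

11111111.111.111

tick 1: 111111.111.11111
tick 2: 111111..11..1111
tick 3: 11111111.111.111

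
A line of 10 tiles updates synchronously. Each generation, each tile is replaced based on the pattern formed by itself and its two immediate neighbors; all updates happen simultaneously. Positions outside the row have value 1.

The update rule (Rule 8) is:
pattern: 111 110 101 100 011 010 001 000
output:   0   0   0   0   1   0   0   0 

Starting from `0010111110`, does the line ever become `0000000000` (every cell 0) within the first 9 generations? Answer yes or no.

yes

0000100000
0000000000
all cells are 0 at generation 2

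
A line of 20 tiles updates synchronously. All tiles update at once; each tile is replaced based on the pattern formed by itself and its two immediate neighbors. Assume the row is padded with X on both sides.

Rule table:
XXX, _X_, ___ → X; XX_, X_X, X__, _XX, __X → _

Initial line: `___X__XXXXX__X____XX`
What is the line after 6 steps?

_X_X_X__X__X_X_XXXX_

_X_X___XXX___X_XX__X
_X_X_X__X__X_X______
_X_X_X__X__X_X_XXXX_
_X_X_X__X__X_X__XX__
_X_X_X__X__X_X______  (repeats step 2; period 3)
step 6: _X_X_X__X__X_X_XXXX_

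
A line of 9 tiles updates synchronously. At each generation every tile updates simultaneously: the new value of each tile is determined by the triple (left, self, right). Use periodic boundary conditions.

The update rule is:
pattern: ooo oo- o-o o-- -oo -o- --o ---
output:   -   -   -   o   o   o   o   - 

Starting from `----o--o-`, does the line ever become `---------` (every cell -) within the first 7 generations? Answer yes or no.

generation 1: ---oooooo
generation 2: o-oo-----
generation 3: o-o-o---o
generation 4: --o-oo-oo
generation 5: ooo-o--o-
generation 6: o---oooo-
generation 7: oo-oo----
generation 7 is oo-oo----, still not uniform -

no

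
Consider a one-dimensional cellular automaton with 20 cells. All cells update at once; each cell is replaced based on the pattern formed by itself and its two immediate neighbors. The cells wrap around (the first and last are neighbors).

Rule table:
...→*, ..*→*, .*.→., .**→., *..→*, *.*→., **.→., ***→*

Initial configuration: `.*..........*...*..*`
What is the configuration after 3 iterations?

*...******.***.****.

iteration 1: ..**********.***.**.
iteration 2: **.********...*....*
iteration 3: *...******.***.****.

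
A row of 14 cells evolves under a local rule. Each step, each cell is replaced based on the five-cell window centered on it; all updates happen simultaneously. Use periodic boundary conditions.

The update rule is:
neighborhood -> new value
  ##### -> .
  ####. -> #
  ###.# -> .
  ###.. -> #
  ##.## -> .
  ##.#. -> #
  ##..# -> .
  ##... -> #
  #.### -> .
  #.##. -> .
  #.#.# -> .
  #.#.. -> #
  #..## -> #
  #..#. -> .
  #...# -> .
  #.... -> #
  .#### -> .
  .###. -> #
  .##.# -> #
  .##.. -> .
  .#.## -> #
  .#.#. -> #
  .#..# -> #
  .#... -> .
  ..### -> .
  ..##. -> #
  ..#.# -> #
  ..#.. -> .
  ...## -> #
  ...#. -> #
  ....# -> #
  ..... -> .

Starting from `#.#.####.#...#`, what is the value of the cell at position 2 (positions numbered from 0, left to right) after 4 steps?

##.#..#.##..##
#.###.##...#..
##.#....#.#.#.
.###.#####.#.#
position 2 holds #

#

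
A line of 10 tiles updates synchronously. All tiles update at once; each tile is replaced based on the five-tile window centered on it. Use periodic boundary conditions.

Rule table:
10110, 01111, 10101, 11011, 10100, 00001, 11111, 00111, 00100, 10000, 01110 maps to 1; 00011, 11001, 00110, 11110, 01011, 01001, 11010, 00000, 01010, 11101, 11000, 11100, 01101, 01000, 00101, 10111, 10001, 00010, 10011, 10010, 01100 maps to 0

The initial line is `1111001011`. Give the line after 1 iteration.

1100000001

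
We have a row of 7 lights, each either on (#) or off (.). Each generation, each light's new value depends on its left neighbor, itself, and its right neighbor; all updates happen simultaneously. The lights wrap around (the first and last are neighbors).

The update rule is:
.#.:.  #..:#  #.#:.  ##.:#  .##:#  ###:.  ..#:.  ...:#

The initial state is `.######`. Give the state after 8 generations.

.#....#
..###..
#.#.###
#...#..
.##..#.
.###..#
.#.##..
...####

...####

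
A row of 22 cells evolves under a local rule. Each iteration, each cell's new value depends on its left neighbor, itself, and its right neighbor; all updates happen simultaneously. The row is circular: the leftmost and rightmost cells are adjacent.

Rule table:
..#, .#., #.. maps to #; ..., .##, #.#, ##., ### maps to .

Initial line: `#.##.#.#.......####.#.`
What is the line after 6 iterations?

....#.###.###......##.

iteration 1: #....#.##.....#.....#.
iteration 2: ##..##...#...###...##.
iteration 3: ..##..#.###.#...#.#...
iteration 4: .#..###.....##.##.##..
iteration 5: ####...#...#........#.
iteration 6: ....#.###.###......##.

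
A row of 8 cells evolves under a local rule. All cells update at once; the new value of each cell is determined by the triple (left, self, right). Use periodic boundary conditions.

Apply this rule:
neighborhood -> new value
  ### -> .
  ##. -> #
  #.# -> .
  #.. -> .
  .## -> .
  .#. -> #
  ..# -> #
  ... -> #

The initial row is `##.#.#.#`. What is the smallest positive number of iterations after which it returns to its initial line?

2

.#.#.#..
##.#.#.#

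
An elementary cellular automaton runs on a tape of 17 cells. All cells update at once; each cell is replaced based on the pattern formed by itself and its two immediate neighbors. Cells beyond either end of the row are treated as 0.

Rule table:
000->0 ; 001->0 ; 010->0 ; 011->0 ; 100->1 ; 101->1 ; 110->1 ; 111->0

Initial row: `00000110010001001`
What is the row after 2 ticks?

00000011001000100
00000001100100010

00000001100100010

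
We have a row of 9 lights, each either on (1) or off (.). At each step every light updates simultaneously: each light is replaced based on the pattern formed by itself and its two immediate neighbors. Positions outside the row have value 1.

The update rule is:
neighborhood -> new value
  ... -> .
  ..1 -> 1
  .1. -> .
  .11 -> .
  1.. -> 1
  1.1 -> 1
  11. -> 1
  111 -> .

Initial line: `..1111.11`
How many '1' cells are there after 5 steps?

5

11...11..
.11.1.111
1.11.1...
11.11.1.1
.11.11.1.
count of 1: 5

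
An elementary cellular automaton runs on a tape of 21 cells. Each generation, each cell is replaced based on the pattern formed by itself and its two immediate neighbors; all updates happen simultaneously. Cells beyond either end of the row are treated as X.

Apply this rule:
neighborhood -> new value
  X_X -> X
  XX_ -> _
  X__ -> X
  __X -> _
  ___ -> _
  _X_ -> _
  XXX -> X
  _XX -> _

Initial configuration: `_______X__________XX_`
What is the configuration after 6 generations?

_X_X_X_______X_______

generation 1: X_______X___________X
generation 2: _X_______X___________
generation 3: X_X_______X__________
generation 4: _X_X_______X_________
generation 5: X_X_X_______X________
generation 6: _X_X_X_______X_______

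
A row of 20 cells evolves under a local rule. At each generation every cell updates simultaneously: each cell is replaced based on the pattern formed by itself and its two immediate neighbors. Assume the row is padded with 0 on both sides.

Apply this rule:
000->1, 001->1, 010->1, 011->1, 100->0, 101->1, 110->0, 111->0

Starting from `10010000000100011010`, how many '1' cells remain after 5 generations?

10110111111101110110
11101100000011001100
10011001111110011001
10110011000000110011
11100110011111100110
count of 1: 13

13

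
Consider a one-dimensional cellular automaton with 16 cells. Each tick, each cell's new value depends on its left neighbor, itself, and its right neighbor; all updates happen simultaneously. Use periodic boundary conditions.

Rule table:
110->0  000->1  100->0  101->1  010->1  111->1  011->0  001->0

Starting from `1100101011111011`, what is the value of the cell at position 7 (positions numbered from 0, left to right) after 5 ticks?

0

tick 1: 1000111101110101
tick 2: 0010011010101110
tick 3: 1010000111110100
tick 4: 1110110011101100
tick 5: 0101000001010000
position 7 holds 0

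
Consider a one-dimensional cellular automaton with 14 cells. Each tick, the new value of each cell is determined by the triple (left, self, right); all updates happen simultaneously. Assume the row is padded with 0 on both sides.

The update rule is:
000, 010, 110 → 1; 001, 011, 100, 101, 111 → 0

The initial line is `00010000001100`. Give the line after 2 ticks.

01010000100101

tick 1: 11010111100101
tick 2: 01010000100101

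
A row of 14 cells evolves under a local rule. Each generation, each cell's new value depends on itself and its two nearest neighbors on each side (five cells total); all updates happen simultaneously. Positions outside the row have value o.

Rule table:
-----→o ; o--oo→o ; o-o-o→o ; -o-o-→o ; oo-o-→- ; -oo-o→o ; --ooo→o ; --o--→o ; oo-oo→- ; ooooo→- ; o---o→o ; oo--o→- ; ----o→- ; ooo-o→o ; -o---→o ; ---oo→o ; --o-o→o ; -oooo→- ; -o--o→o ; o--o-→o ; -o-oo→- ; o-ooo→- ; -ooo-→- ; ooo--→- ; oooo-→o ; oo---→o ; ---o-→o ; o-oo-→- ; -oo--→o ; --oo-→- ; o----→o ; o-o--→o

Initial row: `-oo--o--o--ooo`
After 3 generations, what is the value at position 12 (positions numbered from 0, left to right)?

generation 1: --o-oooooooo--
generation 2: -oo-------o--o
generation 3: --oooooo-ooooo
position 12 holds o

o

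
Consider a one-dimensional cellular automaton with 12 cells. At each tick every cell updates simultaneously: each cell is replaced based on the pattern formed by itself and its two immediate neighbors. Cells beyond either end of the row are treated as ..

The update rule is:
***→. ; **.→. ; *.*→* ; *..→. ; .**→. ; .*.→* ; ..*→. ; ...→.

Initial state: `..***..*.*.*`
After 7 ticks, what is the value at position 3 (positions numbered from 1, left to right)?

.......*****
............
............  (fixed point — unchanged through tick 7)
position 3 holds .

.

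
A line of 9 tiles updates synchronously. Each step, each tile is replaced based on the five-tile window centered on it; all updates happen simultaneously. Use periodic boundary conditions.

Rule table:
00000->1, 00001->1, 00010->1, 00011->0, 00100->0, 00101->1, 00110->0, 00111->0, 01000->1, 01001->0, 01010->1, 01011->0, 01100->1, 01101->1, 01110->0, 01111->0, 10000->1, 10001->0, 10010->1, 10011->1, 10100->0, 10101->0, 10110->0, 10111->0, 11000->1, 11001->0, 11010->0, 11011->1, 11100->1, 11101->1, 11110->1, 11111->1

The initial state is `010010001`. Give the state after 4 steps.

110000111

100101011
101110000
100011111
110000111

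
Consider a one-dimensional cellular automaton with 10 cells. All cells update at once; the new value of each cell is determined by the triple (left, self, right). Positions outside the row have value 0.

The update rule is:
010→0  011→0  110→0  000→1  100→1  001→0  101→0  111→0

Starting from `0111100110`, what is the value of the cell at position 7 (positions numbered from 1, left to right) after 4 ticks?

0000010001
1111001100
0000100011
1110011000
position 7 holds 1

1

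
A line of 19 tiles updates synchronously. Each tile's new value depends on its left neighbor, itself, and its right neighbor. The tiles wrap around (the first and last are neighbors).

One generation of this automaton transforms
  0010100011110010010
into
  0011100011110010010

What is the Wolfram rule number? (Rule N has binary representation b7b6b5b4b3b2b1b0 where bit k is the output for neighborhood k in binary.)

position 9: 111 → 1  (bit 7 = 1)
position 11: 110 → 1  (bit 6 = 1)
position 3: 101 → 1  (bit 5 = 1)
position 5: 100 → 0  (bit 4 = 0)
position 8: 011 → 1  (bit 3 = 1)
position 2: 010 → 1  (bit 2 = 1)
position 1: 001 → 0  (bit 1 = 0)
position 0: 000 → 0  (bit 0 = 0)
bits b7..b0 = 11101100 = 236

236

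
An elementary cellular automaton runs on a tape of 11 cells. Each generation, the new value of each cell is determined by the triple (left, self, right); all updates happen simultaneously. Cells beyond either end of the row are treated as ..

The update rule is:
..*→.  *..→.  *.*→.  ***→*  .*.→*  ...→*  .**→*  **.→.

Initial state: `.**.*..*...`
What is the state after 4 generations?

.*..*..*.**
.*..*..*.*.
.*..*..*.*.  (fixed point — unchanged through generation 4)

.*..*..*.*.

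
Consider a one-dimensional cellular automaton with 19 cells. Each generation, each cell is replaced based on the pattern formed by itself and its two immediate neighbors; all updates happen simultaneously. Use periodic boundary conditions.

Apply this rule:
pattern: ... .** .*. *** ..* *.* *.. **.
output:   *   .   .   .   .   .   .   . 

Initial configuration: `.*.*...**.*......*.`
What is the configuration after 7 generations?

.....*......****...
****...****......**
.....*......****...  (repeats generation 1; period 2)
generation 7: .....*......****...

.....*......****...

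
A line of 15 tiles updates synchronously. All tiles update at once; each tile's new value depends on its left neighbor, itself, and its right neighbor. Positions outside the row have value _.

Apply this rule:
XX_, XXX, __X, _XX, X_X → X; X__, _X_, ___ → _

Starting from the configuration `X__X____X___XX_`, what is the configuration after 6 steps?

__X___XXXXXXXX_

__X____X___XXX_
_X____X___XXXX_
X____X___XXXXX_
____X___XXXXXX_
___X___XXXXXXX_
__X___XXXXXXXX_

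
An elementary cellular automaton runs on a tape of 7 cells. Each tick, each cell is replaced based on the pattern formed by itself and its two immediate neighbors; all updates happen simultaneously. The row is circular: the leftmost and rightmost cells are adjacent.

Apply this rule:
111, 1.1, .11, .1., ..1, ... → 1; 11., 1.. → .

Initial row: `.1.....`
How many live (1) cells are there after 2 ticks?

11.1111
1.11111
count of 1: 6

6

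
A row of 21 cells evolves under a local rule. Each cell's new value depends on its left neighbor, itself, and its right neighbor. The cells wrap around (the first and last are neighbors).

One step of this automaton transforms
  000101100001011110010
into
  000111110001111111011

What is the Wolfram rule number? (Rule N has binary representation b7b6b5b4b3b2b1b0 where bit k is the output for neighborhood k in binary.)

position 14: 111 → 1  (bit 7 = 1)
position 6: 110 → 1  (bit 6 = 1)
position 4: 101 → 1  (bit 5 = 1)
position 7: 100 → 1  (bit 4 = 1)
position 5: 011 → 1  (bit 3 = 1)
position 3: 010 → 1  (bit 2 = 1)
position 2: 001 → 0  (bit 1 = 0)
position 0: 000 → 0  (bit 0 = 0)
bits b7..b0 = 11111100 = 252

252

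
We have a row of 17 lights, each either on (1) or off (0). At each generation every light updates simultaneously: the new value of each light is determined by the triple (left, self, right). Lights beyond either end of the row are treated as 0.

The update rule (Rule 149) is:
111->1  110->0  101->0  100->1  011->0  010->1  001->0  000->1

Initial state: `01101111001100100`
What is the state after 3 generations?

generation 1: 00000110100010111
generation 2: 11110000111010010
generation 3: 01101110010011011

01101110010011011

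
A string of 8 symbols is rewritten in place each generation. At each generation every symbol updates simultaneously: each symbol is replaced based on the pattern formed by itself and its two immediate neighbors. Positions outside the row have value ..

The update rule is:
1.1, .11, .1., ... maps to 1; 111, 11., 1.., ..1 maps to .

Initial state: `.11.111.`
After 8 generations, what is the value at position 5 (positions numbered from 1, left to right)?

1

generation 1: .1.11...
generation 2: .111..11
generation 3: .1....1.
generation 4: .1.11.1.
generation 5: .111.11.
generation 6: .1..11..
generation 7: .1..1..1
generation 8: .1..1..1
position 5 holds 1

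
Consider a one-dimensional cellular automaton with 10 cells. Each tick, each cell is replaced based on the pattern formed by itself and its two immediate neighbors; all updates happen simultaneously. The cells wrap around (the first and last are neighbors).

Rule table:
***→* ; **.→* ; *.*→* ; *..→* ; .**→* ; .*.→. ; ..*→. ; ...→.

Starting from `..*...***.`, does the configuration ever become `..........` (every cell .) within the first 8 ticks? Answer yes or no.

no

...*..****
*...*.****
**...*****
***..*****
****.*****
**********
**********  (fixed point — unchanged through tick 8)
tick 8 is **********, still not uniform .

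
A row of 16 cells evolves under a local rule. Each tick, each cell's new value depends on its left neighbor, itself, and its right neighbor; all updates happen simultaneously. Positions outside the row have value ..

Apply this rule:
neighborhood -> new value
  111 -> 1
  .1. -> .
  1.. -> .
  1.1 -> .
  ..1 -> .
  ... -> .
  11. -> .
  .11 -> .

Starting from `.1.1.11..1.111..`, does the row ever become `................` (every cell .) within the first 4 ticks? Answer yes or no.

............1...
................
all cells are . at tick 2

yes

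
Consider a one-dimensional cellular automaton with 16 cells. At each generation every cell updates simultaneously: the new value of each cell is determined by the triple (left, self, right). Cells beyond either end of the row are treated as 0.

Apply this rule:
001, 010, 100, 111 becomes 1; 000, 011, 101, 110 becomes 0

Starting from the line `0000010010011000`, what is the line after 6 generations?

0000111111100100
0001011111011110
0011001110001101
0100110101010001
1111000101011011
0110101101000000

0110101101000000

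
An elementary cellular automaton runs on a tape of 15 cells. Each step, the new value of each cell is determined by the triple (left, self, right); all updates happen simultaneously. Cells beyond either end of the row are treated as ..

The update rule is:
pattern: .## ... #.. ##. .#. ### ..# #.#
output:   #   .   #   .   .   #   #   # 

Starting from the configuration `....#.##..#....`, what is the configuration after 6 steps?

...#.##.##.#...
..#.##.##.#.#..
.#.##.##.#.#.#.
#.##.##.#.#.#.#
.##.##.#.#.#.#.
##.##.#.#.#.#.#

##.##.#.#.#.#.#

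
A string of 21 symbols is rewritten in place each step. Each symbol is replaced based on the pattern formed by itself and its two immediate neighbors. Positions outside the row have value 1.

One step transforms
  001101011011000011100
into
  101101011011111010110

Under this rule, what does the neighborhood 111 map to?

At position 17 the neighborhood is 111; the next row has 0 there.

0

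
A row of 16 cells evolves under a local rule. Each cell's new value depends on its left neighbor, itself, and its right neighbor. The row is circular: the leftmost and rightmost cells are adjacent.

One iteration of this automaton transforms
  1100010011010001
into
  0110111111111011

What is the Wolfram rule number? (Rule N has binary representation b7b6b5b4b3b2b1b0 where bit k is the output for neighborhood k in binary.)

position 0: 111 → 0  (bit 7 = 0)
position 1: 110 → 1  (bit 6 = 1)
position 10: 101 → 1  (bit 5 = 1)
position 2: 100 → 1  (bit 4 = 1)
position 8: 011 → 1  (bit 3 = 1)
position 5: 010 → 1  (bit 2 = 1)
position 4: 001 → 1  (bit 1 = 1)
position 3: 000 → 0  (bit 0 = 0)
bits b7..b0 = 01111110 = 126

126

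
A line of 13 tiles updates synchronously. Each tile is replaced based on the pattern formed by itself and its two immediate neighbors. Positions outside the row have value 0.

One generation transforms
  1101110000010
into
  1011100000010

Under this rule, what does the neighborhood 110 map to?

0

At position 1 the neighborhood is 110; the next row has 0 there.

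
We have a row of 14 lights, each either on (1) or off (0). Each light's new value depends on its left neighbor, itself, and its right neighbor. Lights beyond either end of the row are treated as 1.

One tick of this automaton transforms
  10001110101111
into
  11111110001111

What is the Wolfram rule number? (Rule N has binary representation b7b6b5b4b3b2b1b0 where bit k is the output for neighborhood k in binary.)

position 5: 111 → 1  (bit 7 = 1)
position 0: 110 → 1  (bit 6 = 1)
position 7: 101 → 0  (bit 5 = 0)
position 1: 100 → 1  (bit 4 = 1)
position 4: 011 → 1  (bit 3 = 1)
position 8: 010 → 0  (bit 2 = 0)
position 3: 001 → 1  (bit 1 = 1)
position 2: 000 → 1  (bit 0 = 1)
bits b7..b0 = 11011011 = 219

219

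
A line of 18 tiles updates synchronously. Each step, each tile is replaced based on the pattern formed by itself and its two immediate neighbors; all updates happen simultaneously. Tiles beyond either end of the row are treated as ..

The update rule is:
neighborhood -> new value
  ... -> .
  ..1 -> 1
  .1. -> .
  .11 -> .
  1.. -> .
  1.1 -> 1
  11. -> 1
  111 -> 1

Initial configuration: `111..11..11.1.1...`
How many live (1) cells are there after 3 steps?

step 1: .11.1.1.1.11.1....
step 2: 1.11.1.1.1.11.....
step 3: .1.11.1.1.1.1.....
count of 1: 7

7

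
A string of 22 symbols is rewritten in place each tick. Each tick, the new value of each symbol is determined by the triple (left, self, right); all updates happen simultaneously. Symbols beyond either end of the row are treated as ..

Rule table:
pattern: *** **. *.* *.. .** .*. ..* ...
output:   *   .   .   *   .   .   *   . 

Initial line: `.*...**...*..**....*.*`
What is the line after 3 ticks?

....*..*....*.......*.

*.*.*..*.*.**..*..*...
.....**......**.**.*..
....*..*....*.......*.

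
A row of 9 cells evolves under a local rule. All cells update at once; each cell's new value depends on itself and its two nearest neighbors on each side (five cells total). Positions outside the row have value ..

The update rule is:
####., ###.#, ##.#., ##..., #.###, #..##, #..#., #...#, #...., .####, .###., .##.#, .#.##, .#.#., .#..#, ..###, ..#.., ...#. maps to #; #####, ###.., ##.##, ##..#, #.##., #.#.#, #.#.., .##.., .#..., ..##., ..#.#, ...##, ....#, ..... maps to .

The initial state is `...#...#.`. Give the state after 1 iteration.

..##.###.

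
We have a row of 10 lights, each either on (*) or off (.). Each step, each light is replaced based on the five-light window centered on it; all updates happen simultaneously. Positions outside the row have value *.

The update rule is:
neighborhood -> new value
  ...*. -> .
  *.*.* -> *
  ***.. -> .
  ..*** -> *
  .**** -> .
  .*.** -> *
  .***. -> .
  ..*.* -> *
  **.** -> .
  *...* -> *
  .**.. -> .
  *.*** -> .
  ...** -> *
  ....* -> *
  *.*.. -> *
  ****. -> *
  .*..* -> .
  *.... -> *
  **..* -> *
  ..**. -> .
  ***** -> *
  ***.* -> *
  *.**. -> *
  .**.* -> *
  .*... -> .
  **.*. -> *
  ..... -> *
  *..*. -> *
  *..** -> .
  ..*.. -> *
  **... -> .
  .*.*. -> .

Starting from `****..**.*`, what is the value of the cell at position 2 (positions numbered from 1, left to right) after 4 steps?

***.*..*..
*****.**..
*****.*.*.
*******.**
position 2 holds *

*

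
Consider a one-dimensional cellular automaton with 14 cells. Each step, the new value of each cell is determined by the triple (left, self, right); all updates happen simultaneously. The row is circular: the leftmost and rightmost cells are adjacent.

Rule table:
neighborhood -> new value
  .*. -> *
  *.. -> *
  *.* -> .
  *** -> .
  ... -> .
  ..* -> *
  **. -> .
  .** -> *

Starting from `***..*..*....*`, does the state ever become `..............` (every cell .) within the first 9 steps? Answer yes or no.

no

step 1: ...*******..**
step 2: *.**......***.
step 3: *.*.*....**...
step 4: *.*.**..**.*.*
step 5: ..*.*.***..*.*
step 6: ***.*.*..***.*
step 7: ....*.****...*
step 8: *..**.*...*.**
step 9: .***..**.**.*.
step 9 is .***..**.**.*., still not uniform .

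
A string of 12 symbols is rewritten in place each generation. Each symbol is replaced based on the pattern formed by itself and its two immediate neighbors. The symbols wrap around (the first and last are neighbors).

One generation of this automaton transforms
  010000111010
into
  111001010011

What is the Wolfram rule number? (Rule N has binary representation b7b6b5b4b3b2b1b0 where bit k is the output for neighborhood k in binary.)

position 7: 111 → 1  (bit 7 = 1)
position 8: 110 → 0  (bit 6 = 0)
position 9: 101 → 0  (bit 5 = 0)
position 2: 100 → 1  (bit 4 = 1)
position 6: 011 → 0  (bit 3 = 0)
position 1: 010 → 1  (bit 2 = 1)
position 0: 001 → 1  (bit 1 = 1)
position 3: 000 → 0  (bit 0 = 0)
bits b7..b0 = 10010110 = 150

150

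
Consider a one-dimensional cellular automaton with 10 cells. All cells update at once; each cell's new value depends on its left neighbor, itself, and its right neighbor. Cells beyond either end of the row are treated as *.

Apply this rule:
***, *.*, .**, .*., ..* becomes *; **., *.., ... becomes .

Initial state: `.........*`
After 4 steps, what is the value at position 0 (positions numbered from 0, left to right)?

........**
.......***
......****
.....*****
position 0 holds .

.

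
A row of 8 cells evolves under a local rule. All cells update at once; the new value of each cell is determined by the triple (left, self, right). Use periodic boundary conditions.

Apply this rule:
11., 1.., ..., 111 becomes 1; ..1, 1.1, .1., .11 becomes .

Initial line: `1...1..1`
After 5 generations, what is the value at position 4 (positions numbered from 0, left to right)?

1

111..1..
.111..1.
..111..1
1..111..
.1..111.
position 4 holds 1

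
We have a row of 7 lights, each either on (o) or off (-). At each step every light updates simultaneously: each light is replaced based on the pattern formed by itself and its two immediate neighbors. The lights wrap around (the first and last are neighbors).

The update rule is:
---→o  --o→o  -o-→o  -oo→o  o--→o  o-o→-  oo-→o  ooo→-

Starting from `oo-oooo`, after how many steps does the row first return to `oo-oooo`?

-o-o---
oo-oooo

2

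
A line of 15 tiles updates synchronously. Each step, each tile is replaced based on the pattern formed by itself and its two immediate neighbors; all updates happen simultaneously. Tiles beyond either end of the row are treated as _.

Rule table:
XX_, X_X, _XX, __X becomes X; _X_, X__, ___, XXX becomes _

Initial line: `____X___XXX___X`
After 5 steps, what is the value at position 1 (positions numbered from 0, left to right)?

___X___XX_X__X_
__X___XXXX__X__
_X___XX__X_X___
X___XXX_X_X____
___XX_XX_X_____
position 1 holds _

_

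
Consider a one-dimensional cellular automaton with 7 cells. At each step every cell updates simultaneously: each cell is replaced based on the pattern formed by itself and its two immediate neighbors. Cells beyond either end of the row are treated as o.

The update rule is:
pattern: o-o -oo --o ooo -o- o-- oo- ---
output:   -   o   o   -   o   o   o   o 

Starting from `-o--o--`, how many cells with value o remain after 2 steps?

-oooooo
-o-----
count of o: 1

1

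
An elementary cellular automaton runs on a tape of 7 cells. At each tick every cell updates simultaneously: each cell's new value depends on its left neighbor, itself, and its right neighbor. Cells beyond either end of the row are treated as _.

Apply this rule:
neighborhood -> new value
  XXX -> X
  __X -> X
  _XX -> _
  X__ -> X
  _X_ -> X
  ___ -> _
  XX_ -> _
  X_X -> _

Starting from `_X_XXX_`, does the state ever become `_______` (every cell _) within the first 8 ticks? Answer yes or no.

XX__X_X
__XXX_X
_X_X__X
XX_XXXX
____XX_
___X__X
__XXXXX
_X_XXX_
tick 8 is _X_XXX_, still not uniform _

no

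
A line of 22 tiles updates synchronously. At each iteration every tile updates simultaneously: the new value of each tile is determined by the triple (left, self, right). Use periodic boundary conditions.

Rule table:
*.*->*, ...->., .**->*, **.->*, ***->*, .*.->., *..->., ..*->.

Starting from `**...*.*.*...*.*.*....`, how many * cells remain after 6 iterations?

**....*.*.....*.*.....
**.....*.......*......
**....................
**....................  (fixed point — unchanged through iteration 6)
count of *: 2

2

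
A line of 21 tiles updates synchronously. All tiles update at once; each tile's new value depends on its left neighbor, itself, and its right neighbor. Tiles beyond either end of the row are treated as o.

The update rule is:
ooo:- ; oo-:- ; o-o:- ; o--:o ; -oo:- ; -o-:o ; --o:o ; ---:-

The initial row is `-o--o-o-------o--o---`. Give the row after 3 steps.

o------ooo-ooo------o

step 1: -oooo-oo-----oooooo-o
step 2: --------o---o--------
step 3: o------ooo-ooo------o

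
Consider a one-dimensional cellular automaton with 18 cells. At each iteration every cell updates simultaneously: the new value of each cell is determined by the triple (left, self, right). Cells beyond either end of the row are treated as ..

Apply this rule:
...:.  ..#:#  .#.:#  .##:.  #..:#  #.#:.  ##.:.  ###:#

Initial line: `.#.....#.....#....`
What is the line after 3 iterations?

##.#.#.#.#.#.#.##.

###...###...###...
.#.#.#.#.#.#.#.#..
##.#.#.#.#.#.#.##.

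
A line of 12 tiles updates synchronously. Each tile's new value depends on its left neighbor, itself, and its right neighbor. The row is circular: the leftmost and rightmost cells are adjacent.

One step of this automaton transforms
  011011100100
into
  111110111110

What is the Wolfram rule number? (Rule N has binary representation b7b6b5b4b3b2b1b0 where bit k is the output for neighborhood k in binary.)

position 5: 111 → 0  (bit 7 = 0)
position 2: 110 → 1  (bit 6 = 1)
position 3: 101 → 1  (bit 5 = 1)
position 7: 100 → 1  (bit 4 = 1)
position 1: 011 → 1  (bit 3 = 1)
position 9: 010 → 1  (bit 2 = 1)
position 0: 001 → 1  (bit 1 = 1)
position 11: 000 → 0  (bit 0 = 0)
bits b7..b0 = 01111110 = 126

126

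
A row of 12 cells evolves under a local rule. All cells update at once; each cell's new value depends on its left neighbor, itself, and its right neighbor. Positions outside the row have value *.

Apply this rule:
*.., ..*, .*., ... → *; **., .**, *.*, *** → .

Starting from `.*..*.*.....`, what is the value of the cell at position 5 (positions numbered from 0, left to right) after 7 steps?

*

.****.******
............
************
............  (repeats step 2; period 2)
step 7: ************
position 5 holds *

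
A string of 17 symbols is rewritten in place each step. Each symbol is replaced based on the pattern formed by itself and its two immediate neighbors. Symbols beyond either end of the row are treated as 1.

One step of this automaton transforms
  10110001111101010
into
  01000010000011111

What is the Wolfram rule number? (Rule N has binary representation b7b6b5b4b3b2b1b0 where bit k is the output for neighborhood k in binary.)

position 8: 111 → 0  (bit 7 = 0)
position 0: 110 → 0  (bit 6 = 0)
position 1: 101 → 1  (bit 5 = 1)
position 4: 100 → 0  (bit 4 = 0)
position 2: 011 → 0  (bit 3 = 0)
position 13: 010 → 1  (bit 2 = 1)
position 6: 001 → 1  (bit 1 = 1)
position 5: 000 → 0  (bit 0 = 0)
bits b7..b0 = 00100110 = 38

38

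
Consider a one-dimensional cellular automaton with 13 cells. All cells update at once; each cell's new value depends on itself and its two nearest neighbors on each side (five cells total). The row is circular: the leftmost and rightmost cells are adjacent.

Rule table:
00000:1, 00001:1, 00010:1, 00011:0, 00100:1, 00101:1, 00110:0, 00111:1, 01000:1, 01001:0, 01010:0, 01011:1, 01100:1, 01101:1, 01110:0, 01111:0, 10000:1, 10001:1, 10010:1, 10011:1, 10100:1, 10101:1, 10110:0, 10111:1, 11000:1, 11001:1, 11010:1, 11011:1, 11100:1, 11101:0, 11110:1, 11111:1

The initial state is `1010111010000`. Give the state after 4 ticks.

1110011101110

1011100111111
0110111101111
1011101011010
1110011101110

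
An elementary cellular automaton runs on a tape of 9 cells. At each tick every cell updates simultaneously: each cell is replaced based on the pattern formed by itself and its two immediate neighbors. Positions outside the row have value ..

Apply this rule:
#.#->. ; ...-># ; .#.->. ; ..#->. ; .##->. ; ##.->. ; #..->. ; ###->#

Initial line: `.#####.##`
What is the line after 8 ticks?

..##..##.

..###....
#..#..###
.......#.
######...
.####..##
..##.....
#....####
..##..##.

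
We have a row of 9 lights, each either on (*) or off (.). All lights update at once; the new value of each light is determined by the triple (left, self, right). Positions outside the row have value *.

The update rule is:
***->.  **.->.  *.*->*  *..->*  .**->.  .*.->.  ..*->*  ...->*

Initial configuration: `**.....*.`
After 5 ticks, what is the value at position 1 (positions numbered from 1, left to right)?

tick 1: ..*****.*
tick 2: **.....*.  (repeats tick 0; period 2)
tick 5: ..*****.*
position 1 holds .

.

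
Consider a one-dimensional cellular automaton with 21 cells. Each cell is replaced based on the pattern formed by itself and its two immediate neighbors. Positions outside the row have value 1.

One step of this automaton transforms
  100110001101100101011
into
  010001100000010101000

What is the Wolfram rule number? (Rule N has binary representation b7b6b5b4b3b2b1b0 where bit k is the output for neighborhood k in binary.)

21

position 20: 111 → 0  (bit 7 = 0)
position 0: 110 → 0  (bit 6 = 0)
position 10: 101 → 0  (bit 5 = 0)
position 1: 100 → 1  (bit 4 = 1)
position 3: 011 → 0  (bit 3 = 0)
position 15: 010 → 1  (bit 2 = 1)
position 2: 001 → 0  (bit 1 = 0)
position 6: 000 → 1  (bit 0 = 1)
bits b7..b0 = 00010101 = 21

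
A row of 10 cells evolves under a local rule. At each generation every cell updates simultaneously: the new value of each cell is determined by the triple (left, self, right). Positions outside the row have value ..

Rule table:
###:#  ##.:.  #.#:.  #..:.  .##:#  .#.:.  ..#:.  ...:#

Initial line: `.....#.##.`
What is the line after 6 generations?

##.#.....#

####...#..
###..#...#
##.....#..
#..###...#
...##..#..
##.#.....#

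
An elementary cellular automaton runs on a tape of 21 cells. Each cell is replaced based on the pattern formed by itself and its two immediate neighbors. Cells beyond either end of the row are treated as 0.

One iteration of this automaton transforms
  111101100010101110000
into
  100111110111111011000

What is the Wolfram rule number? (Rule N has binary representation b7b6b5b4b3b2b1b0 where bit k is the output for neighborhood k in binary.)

126

position 1: 111 → 0  (bit 7 = 0)
position 3: 110 → 1  (bit 6 = 1)
position 4: 101 → 1  (bit 5 = 1)
position 7: 100 → 1  (bit 4 = 1)
position 0: 011 → 1  (bit 3 = 1)
position 10: 010 → 1  (bit 2 = 1)
position 9: 001 → 1  (bit 1 = 1)
position 8: 000 → 0  (bit 0 = 0)
bits b7..b0 = 01111110 = 126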